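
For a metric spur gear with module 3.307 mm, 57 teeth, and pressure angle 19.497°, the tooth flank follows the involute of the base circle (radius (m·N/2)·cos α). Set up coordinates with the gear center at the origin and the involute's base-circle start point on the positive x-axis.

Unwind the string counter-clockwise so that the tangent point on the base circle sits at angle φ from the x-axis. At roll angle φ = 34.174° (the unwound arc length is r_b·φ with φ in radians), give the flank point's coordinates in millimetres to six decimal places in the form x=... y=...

x=103.270533 y=6.063209

pitch radius r_p = m·N/2 = 3.307·57/2 = 94.249500
base radius r_b = r_p·cos α = 94.249500·cos 19.497° = 88.845136
roll angle φ = 34.174° = 0.59644882 rad
x = r_b·(cos φ + φ·sin φ) = 88.845136·(0.82733555 + 0.59644882·0.56170800) = 103.270533
y = r_b·(sin φ − φ·cos φ) = 88.845136·(0.56170800 − 0.59644882·0.82733555) = 6.063209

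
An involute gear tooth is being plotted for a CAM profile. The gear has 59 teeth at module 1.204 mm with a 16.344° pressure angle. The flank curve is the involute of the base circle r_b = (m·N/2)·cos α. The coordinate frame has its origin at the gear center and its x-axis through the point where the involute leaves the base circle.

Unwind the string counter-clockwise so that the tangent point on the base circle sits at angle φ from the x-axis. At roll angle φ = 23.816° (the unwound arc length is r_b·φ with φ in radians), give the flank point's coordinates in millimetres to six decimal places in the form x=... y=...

pitch radius r_p = m·N/2 = 1.204·59/2 = 35.518000
base radius r_b = r_p·cos α = 35.518000·cos 16.344° = 34.082699
roll angle φ = 23.816° = 0.41566761 rad
x = r_b·(cos φ + φ·sin φ) = 34.082699·(0.91484694 + 0.41566761·0.40380079) = 36.901128
y = r_b·(sin φ − φ·cos φ) = 34.082699·(0.40380079 − 0.41566761·0.91484694) = 0.801916

x=36.901128 y=0.801916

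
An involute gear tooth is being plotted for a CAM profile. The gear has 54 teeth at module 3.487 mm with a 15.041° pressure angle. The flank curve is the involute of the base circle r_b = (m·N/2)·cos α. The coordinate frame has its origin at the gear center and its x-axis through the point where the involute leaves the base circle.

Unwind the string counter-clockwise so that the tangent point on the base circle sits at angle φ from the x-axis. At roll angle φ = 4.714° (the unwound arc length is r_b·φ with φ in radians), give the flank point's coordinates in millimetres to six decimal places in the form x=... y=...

pitch radius r_p = m·N/2 = 3.487·54/2 = 94.149000
base radius r_b = r_p·cos α = 94.149000·cos 15.041° = 90.923490
roll angle φ = 4.714° = 0.08227482 rad
x = r_b·(cos φ + φ·sin φ) = 90.923490·(0.99661734 + 0.08227482·0.08218203) = 91.230707
y = r_b·(sin φ − φ·cos φ) = 90.923490·(0.08218203 − 0.08227482·0.99661734) = 0.016868

x=91.230707 y=0.016868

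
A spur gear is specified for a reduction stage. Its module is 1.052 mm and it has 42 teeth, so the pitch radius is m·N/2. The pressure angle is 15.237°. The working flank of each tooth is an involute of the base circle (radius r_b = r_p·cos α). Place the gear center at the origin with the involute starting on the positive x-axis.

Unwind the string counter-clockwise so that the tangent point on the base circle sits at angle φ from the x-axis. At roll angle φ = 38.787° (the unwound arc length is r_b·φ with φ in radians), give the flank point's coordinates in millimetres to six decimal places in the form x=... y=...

pitch radius r_p = m·N/2 = 1.052·42/2 = 22.092000
base radius r_b = r_p·cos α = 22.092000·cos 15.237° = 21.315399
roll angle φ = 38.787° = 0.67696086 rad
x = r_b·(cos φ + φ·sin φ) = 21.315399·(0.77948012 + 0.67696086·0.62642697) = 25.654078
y = r_b·(sin φ − φ·cos φ) = 21.315399·(0.62642697 − 0.67696086·0.77948012) = 2.104884

x=25.654078 y=2.104884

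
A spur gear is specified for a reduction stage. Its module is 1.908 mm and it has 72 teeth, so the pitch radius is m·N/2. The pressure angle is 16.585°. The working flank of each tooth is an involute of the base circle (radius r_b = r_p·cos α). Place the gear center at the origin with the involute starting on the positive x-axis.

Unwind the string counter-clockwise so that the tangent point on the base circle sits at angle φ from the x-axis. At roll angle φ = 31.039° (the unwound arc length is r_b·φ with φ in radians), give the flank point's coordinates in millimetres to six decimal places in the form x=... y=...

x=74.792910 y=3.387358

pitch radius r_p = m·N/2 = 1.908·72/2 = 68.688000
base radius r_b = r_p·cos α = 68.688000·cos 16.585° = 65.830396
roll angle φ = 31.039° = 0.54173275 rad
x = r_b·(cos φ + φ·sin φ) = 65.830396·(0.85681653 + 0.54173275·0.51562141) = 74.792910
y = r_b·(sin φ − φ·cos φ) = 65.830396·(0.51562141 − 0.54173275·0.85681653) = 3.387358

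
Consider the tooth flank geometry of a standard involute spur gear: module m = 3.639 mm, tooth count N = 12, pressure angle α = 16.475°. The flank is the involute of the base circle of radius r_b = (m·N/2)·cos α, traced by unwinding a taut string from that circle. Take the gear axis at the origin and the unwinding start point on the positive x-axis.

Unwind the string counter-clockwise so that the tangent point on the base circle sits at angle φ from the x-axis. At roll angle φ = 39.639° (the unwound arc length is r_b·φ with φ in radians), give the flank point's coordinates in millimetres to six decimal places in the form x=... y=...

pitch radius r_p = m·N/2 = 3.639·12/2 = 21.834000
base radius r_b = r_p·cos α = 21.834000·cos 16.475° = 20.937574
roll angle φ = 39.639° = 0.69183106 rad
x = r_b·(cos φ + φ·sin φ) = 20.937574·(0.77007918 + 0.69183106·0.63794831) = 25.364440
y = r_b·(sin φ − φ·cos φ) = 20.937574·(0.63794831 − 0.69183106·0.77007918) = 2.202290

x=25.364440 y=2.202290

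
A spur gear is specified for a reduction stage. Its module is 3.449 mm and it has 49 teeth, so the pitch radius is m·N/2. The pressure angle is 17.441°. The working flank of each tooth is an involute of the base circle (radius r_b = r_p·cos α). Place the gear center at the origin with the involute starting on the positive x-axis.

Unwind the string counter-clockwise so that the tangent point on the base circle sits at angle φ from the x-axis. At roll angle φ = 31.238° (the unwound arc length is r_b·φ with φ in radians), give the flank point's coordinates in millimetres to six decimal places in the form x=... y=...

x=91.721391 y=4.226836

pitch radius r_p = m·N/2 = 3.449·49/2 = 84.500500
base radius r_b = r_p·cos α = 84.500500·cos 17.441° = 80.615682
roll angle φ = 31.238° = 0.54520595 rad
x = r_b·(cos φ + φ·sin φ) = 80.615682·(0.85502050 + 0.54520595·0.51859419) = 91.721391
y = r_b·(sin φ − φ·cos φ) = 80.615682·(0.51859419 − 0.54520595·0.85502050) = 4.226836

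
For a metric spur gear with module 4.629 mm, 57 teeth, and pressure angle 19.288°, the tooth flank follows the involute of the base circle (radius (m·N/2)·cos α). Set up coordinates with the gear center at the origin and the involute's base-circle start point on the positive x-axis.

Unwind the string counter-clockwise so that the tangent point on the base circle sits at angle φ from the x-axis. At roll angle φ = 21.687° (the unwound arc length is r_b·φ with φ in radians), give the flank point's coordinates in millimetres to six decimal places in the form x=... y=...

pitch radius r_p = m·N/2 = 4.629·57/2 = 131.926500
base radius r_b = r_p·cos α = 131.926500·cos 19.288° = 124.521486
roll angle φ = 21.687° = 0.37850955 rad
x = r_b·(cos φ + φ·sin φ) = 124.521486·(0.92921644 + 0.37850955·0.36953593) = 133.124591
y = r_b·(sin φ − φ·cos φ) = 124.521486·(0.36953593 − 0.37850955·0.92921644) = 2.218803

x=133.124591 y=2.218803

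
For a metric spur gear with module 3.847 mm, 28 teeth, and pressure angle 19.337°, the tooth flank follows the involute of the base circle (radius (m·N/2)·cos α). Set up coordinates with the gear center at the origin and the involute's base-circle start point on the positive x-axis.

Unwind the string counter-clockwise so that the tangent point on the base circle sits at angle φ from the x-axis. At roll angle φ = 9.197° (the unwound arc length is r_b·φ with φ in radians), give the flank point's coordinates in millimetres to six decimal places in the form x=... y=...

x=51.470225 y=0.069882

pitch radius r_p = m·N/2 = 3.847·28/2 = 53.858000
base radius r_b = r_p·cos α = 53.858000·cos 19.337° = 50.819726
roll angle φ = 9.197° = 0.16051793 rad
x = r_b·(cos φ + φ·sin φ) = 50.819726·(0.98714464 + 0.16051793·0.15982950) = 51.470225
y = r_b·(sin φ − φ·cos φ) = 50.819726·(0.15982950 − 0.16051793·0.98714464) = 0.069882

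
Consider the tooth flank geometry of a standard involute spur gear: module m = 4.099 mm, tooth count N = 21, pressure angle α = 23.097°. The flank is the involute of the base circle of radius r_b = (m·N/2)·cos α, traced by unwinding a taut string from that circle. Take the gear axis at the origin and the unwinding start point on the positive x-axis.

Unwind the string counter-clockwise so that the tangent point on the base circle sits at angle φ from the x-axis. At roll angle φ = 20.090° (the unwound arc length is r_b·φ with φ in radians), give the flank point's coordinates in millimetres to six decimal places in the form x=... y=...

pitch radius r_p = m·N/2 = 4.099·21/2 = 43.039500
base radius r_b = r_p·cos α = 43.039500·cos 23.097° = 39.589541
roll angle φ = 20.090° = 0.35063665 rad
x = r_b·(cos φ + φ·sin φ) = 39.589541·(0.93915422 + 0.35063665·0.34349579) = 41.948937
y = r_b·(sin φ − φ·cos φ) = 39.589541·(0.34349579 − 0.35063665·0.93915422) = 0.561930

x=41.948937 y=0.561930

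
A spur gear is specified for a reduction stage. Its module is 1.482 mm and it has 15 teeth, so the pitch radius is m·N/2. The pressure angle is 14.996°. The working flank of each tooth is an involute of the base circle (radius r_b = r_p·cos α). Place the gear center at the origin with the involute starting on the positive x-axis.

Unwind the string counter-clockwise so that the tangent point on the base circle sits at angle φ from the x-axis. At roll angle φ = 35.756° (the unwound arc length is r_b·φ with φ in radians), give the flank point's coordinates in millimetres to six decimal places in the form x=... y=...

pitch radius r_p = m·N/2 = 1.482·15/2 = 11.115000
base radius r_b = r_p·cos α = 11.115000·cos 14.996° = 10.736466
roll angle φ = 35.756° = 0.62405993 rad
x = r_b·(cos φ + φ·sin φ) = 10.736466·(0.81151280 + 0.62405993·0.58433465) = 12.627938
y = r_b·(sin φ − φ·cos φ) = 10.736466·(0.58433465 − 0.62405993·0.81151280) = 0.836393

x=12.627938 y=0.836393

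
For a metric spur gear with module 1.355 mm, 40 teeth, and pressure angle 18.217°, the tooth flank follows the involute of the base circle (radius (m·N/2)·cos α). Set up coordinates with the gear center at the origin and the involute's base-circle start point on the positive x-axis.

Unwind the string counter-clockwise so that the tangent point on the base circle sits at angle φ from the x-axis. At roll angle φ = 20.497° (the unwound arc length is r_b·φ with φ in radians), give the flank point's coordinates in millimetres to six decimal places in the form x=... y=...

pitch radius r_p = m·N/2 = 1.355·40/2 = 27.100000
base radius r_b = r_p·cos α = 27.100000·cos 18.217° = 25.741730
roll angle φ = 20.497° = 0.35774014 rad
x = r_b·(cos φ + φ·sin φ) = 25.741730·(0.93669052 + 0.35774014·0.35015834) = 27.336590
y = r_b·(sin φ − φ·cos φ) = 25.741730·(0.35015834 − 0.35774014·0.93669052) = 0.387839

x=27.336590 y=0.387839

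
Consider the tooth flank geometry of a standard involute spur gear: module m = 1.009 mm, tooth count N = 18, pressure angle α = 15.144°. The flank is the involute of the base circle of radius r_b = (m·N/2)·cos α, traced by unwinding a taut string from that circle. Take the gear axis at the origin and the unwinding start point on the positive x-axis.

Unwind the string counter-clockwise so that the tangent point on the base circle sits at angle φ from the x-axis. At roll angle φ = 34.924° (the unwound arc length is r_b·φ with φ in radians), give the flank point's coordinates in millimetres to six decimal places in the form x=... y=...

x=10.245861 y=0.637447

pitch radius r_p = m·N/2 = 1.009·18/2 = 9.081000
base radius r_b = r_p·cos α = 9.081000·cos 15.144° = 8.765638
roll angle φ = 34.924° = 0.60953879 rad
x = r_b·(cos φ + φ·sin φ) = 8.765638·(0.81991214 + 0.60953879·0.57248937) = 10.245861
y = r_b·(sin φ − φ·cos φ) = 8.765638·(0.57248937 − 0.60953879·0.81991214) = 0.637447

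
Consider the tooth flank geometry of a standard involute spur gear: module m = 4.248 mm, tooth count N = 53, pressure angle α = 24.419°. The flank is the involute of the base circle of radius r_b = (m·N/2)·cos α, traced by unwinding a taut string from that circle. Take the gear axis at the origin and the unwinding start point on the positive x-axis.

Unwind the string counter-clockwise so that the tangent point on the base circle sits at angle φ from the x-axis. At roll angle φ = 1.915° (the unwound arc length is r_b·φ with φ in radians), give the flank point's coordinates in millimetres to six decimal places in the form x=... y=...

pitch radius r_p = m·N/2 = 4.248·53/2 = 112.572000
base radius r_b = r_p·cos α = 112.572000·cos 24.419° = 102.502054
roll angle φ = 1.915° = 0.03342306 rad
x = r_b·(cos φ + φ·sin φ) = 102.502054·(0.99944150 + 0.03342306·0.03341683) = 102.559291
y = r_b·(sin φ − φ·cos φ) = 102.502054·(0.03341683 − 0.03342306·0.99944150) = 0.001276

x=102.559291 y=0.001276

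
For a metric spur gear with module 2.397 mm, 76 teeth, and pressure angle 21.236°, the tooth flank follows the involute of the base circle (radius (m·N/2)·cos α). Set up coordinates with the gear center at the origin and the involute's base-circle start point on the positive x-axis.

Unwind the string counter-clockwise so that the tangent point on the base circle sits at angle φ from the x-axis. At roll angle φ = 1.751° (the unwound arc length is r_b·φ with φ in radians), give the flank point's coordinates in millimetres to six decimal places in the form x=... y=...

x=84.940571 y=0.000808

pitch radius r_p = m·N/2 = 2.397·76/2 = 91.086000
base radius r_b = r_p·cos α = 91.086000·cos 21.236° = 84.900933
roll angle φ = 1.751° = 0.03056072 rad
x = r_b·(cos φ + φ·sin φ) = 84.900933·(0.99953306 + 0.03056072·0.03055596) = 84.940571
y = r_b·(sin φ − φ·cos φ) = 84.900933·(0.03055596 − 0.03056072·0.99953306) = 0.000808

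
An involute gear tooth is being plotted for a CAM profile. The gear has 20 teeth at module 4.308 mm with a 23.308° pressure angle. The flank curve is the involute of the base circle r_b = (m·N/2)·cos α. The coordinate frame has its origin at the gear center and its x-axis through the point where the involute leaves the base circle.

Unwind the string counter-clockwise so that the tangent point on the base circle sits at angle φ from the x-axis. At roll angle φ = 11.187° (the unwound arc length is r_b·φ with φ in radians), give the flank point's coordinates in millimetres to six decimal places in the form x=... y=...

x=40.311264 y=0.097791

pitch radius r_p = m·N/2 = 4.308·20/2 = 43.080000
base radius r_b = r_p·cos α = 43.080000·cos 23.308° = 39.564290
roll angle φ = 11.187° = 0.19524998 rad
x = r_b·(cos φ + φ·sin φ) = 39.564290·(0.98099920 + 0.19524998·0.19401177) = 40.311264
y = r_b·(sin φ − φ·cos φ) = 39.564290·(0.19401177 − 0.19524998·0.98099920) = 0.097791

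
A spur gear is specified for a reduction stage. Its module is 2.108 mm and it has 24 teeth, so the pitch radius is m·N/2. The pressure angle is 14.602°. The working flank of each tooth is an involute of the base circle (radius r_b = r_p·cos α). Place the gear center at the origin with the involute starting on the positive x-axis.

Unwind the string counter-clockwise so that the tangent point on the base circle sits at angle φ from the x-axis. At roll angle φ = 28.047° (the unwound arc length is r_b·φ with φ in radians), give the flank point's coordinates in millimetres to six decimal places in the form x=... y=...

x=27.238432 y=0.934373

pitch radius r_p = m·N/2 = 2.108·24/2 = 25.296000
base radius r_b = r_p·cos α = 25.296000·cos 14.602° = 24.478949
roll angle φ = 28.047° = 0.48951250 rad
x = r_b·(cos φ + φ·sin φ) = 24.478949·(0.88256219 + 0.48951250·0.47019569) = 27.238432
y = r_b·(sin φ − φ·cos φ) = 24.478949·(0.47019569 − 0.48951250·0.88256219) = 0.934373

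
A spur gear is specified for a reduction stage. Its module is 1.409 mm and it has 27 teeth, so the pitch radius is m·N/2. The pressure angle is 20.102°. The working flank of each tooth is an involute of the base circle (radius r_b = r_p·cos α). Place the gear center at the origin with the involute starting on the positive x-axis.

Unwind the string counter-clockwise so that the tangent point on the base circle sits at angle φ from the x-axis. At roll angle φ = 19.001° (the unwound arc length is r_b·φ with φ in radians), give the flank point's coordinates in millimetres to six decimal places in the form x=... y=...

pitch radius r_p = m·N/2 = 1.409·27/2 = 19.021500
base radius r_b = r_p·cos α = 19.021500·cos 20.102° = 17.862753
roll angle φ = 19.001° = 0.33163001 rad
x = r_b·(cos φ + φ·sin φ) = 17.862753·(0.94551289 + 0.33163001·0.32558466) = 18.818170
y = r_b·(sin φ − φ·cos φ) = 17.862753·(0.32558466 − 0.33163001·0.94551289) = 0.214785

x=18.818170 y=0.214785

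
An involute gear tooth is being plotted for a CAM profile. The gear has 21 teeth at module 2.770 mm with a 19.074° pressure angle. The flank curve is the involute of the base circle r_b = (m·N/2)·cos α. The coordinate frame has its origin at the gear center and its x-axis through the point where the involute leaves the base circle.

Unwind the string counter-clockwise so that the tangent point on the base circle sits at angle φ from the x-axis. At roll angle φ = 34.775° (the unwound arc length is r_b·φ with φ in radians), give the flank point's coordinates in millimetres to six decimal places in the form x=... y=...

pitch radius r_p = m·N/2 = 2.770·21/2 = 29.085000
base radius r_b = r_p·cos α = 29.085000·cos 19.074° = 27.488155
roll angle φ = 34.775° = 0.60693825 rad
x = r_b·(cos φ + φ·sin φ) = 27.488155·(0.82139815 + 0.60693825·0.57035522) = 32.094305
y = r_b·(sin φ − φ·cos φ) = 27.488155·(0.57035522 − 0.60693825·0.82139815) = 1.974124

x=32.094305 y=1.974124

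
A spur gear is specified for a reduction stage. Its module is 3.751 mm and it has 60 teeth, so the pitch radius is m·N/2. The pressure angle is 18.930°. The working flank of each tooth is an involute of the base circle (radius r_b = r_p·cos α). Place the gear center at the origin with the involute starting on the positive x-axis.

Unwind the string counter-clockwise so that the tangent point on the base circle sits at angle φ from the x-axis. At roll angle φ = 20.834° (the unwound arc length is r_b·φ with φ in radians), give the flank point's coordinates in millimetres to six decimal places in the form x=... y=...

pitch radius r_p = m·N/2 = 3.751·60/2 = 112.530000
base radius r_b = r_p·cos α = 112.530000·cos 18.930° = 106.443885
roll angle φ = 20.834° = 0.36362190 rad
x = r_b·(cos φ + φ·sin φ) = 106.443885·(0.93461479 + 0.36362190·0.35566164) = 113.250029
y = r_b·(sin φ − φ·cos φ) = 106.443885·(0.35566164 − 0.36362190·0.93461479) = 1.683435

x=113.250029 y=1.683435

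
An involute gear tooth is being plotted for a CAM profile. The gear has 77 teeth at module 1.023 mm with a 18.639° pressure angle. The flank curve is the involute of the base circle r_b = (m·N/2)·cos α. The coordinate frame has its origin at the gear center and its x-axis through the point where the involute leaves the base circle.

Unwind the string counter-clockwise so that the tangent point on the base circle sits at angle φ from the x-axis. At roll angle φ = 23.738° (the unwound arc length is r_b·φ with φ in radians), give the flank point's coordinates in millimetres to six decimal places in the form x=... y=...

x=40.386595 y=0.869579

pitch radius r_p = m·N/2 = 1.023·77/2 = 39.385500
base radius r_b = r_p·cos α = 39.385500·cos 18.639° = 37.319773
roll angle φ = 23.738° = 0.41430626 rad
x = r_b·(cos φ + φ·sin φ) = 37.319773·(0.91539581 + 0.41430626·0.40255498) = 40.386595
y = r_b·(sin φ − φ·cos φ) = 37.319773·(0.40255498 − 0.41430626·0.91539581) = 0.869579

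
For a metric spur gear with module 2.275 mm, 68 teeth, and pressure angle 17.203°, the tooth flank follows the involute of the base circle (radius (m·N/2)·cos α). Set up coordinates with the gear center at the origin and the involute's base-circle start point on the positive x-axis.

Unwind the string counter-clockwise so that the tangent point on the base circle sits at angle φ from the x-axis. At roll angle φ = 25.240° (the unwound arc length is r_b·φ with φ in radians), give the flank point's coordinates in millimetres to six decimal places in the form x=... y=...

pitch radius r_p = m·N/2 = 2.275·68/2 = 77.350000
base radius r_b = r_p·cos α = 77.350000·cos 17.203° = 73.889584
roll angle φ = 25.240° = 0.44052110 rad
x = r_b·(cos φ + φ·sin φ) = 73.889584·(0.90452958 + 0.44052110·0.42641088) = 80.714954
y = r_b·(sin φ − φ·cos φ) = 73.889584·(0.42641088 − 0.44052110·0.90452958) = 2.064956

x=80.714954 y=2.064956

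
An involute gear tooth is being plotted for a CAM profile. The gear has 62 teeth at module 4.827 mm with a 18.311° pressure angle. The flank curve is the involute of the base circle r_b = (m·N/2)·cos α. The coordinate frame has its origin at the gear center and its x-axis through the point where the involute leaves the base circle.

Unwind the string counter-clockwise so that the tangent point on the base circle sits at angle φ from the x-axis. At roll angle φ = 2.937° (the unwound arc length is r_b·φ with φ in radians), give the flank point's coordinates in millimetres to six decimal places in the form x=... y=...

pitch radius r_p = m·N/2 = 4.827·62/2 = 149.637000
base radius r_b = r_p·cos α = 149.637000·cos 18.311° = 142.060157
roll angle φ = 2.937° = 0.05126032 rad
x = r_b·(cos φ + φ·sin φ) = 142.060157·(0.99868648 + 0.05126032·0.05123787) = 142.246675
y = r_b·(sin φ − φ·cos φ) = 142.060157·(0.05123787 − 0.05126032·0.99868648) = 0.006376

x=142.246675 y=0.006376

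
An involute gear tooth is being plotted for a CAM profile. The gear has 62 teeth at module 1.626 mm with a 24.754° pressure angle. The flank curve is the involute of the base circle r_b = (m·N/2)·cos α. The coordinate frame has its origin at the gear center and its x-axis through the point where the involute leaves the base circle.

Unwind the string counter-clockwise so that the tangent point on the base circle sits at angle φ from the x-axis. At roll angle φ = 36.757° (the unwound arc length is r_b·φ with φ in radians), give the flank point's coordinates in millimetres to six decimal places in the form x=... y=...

pitch radius r_p = m·N/2 = 1.626·62/2 = 50.406000
base radius r_b = r_p·cos α = 50.406000·cos 24.754° = 45.774391
roll angle φ = 36.757° = 0.64153067 rad
x = r_b·(cos φ + φ·sin φ) = 45.774391·(0.80118071 + 0.64153067·0.59842249) = 54.246640
y = r_b·(sin φ − φ·cos φ) = 45.774391·(0.59842249 − 0.64153067·0.80118071) = 3.865212

x=54.246640 y=3.865212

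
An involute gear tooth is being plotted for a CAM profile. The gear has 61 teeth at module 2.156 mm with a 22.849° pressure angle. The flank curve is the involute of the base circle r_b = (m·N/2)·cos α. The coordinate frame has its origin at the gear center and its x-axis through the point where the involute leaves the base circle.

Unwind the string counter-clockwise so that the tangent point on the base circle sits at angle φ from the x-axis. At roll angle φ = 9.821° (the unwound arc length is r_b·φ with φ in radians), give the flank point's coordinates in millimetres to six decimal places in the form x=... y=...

x=61.481749 y=0.101429

pitch radius r_p = m·N/2 = 2.156·61/2 = 65.758000
base radius r_b = r_p·cos α = 65.758000·cos 22.849° = 60.598062
roll angle φ = 9.821° = 0.17140879 rad
x = r_b·(cos φ + φ·sin φ) = 60.598062·(0.98534545 + 0.17140879·0.17057066) = 61.481749
y = r_b·(sin φ − φ·cos φ) = 60.598062·(0.17057066 − 0.17140879·0.98534545) = 0.101429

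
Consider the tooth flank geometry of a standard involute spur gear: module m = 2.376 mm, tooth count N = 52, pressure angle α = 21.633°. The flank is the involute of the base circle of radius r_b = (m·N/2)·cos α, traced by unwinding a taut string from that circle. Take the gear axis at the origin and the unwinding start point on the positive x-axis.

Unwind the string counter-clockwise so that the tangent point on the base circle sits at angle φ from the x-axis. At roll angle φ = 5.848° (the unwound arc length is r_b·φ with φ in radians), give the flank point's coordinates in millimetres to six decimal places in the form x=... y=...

pitch radius r_p = m·N/2 = 2.376·52/2 = 61.776000
base radius r_b = r_p·cos α = 61.776000·cos 21.633° = 57.424765
roll angle φ = 5.848° = 0.10206685 rad
x = r_b·(cos φ + φ·sin φ) = 57.424765·(0.99479570 + 0.10206685·0.10188973) = 57.723101
y = r_b·(sin φ − φ·cos φ) = 57.424765·(0.10188973 − 0.10206685·0.99479570) = 0.020332

x=57.723101 y=0.020332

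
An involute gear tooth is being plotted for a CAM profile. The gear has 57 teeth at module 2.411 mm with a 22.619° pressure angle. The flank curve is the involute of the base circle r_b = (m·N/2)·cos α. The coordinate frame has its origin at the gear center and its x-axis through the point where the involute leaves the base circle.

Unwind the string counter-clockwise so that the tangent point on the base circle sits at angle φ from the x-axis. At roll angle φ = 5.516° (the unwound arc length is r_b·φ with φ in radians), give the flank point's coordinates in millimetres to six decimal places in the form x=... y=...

x=63.721503 y=0.018848

pitch radius r_p = m·N/2 = 2.411·57/2 = 68.713500
base radius r_b = r_p·cos α = 68.713500·cos 22.619° = 63.428245
roll angle φ = 5.516° = 0.09627236 rad
x = r_b·(cos φ + φ·sin φ) = 63.428245·(0.99536939 + 0.09627236·0.09612372) = 63.721503
y = r_b·(sin φ − φ·cos φ) = 63.428245·(0.09612372 − 0.09627236·0.99536939) = 0.018848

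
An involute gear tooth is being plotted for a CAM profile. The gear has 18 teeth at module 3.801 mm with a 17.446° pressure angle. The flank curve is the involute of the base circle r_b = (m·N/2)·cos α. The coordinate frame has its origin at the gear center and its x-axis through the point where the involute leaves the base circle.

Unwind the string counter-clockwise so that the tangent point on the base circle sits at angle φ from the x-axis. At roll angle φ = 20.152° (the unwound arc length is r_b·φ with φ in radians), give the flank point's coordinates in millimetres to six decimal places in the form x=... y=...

pitch radius r_p = m·N/2 = 3.801·18/2 = 34.209000
base radius r_b = r_p·cos α = 34.209000·cos 17.446° = 32.635384
roll angle φ = 20.152° = 0.35171875 rad
x = r_b·(cos φ + φ·sin φ) = 32.635384·(0.93878197 + 0.35171875·0.34451185) = 34.591981
y = r_b·(sin φ − φ·cos φ) = 32.635384·(0.34451185 − 0.35171875·0.93878197) = 0.467490

x=34.591981 y=0.467490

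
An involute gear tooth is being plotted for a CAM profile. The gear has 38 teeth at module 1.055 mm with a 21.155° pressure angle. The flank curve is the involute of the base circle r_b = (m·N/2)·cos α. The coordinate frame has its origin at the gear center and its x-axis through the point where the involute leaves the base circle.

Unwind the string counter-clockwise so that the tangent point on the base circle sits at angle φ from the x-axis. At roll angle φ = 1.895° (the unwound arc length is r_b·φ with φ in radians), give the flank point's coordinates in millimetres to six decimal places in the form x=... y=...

x=18.704340 y=0.000225

pitch radius r_p = m·N/2 = 1.055·38/2 = 20.045000
base radius r_b = r_p·cos α = 20.045000·cos 21.155° = 18.694118
roll angle φ = 1.895° = 0.03307399 rad
x = r_b·(cos φ + φ·sin φ) = 18.694118·(0.99945311 + 0.03307399·0.03306796) = 18.704340
y = r_b·(sin φ − φ·cos φ) = 18.694118·(0.03306796 − 0.03307399·0.99945311) = 0.000225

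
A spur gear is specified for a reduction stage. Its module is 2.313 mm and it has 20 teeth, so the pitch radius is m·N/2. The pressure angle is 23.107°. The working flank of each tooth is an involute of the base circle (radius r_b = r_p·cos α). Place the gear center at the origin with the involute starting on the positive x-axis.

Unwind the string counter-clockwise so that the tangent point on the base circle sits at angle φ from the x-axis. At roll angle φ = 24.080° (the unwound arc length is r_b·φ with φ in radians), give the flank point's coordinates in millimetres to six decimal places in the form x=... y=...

pitch radius r_p = m·N/2 = 2.313·20/2 = 23.130000
base radius r_b = r_p·cos α = 23.130000·cos 23.107° = 21.274362
roll angle φ = 24.080° = 0.42027528 rad
x = r_b·(cos φ + φ·sin φ) = 21.274362·(0.91297666 + 0.42027528·0.40801180) = 23.071066
y = r_b·(sin φ − φ·cos φ) = 21.274362·(0.40801180 − 0.42027528·0.91297666) = 0.517186

x=23.071066 y=0.517186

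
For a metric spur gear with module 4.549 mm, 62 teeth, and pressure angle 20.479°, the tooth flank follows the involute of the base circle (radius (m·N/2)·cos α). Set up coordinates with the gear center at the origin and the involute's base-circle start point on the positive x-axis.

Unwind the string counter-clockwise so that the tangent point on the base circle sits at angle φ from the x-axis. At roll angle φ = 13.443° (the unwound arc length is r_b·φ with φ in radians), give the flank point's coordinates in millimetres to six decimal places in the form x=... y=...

x=135.692930 y=0.565629

pitch radius r_p = m·N/2 = 4.549·62/2 = 141.019000
base radius r_b = r_p·cos α = 141.019000·cos 20.479° = 132.106667
roll angle φ = 13.443° = 0.23462461 rad
x = r_b·(cos φ + φ·sin φ) = 132.106667·(0.97260168 + 0.23462461·0.23247790) = 135.692930
y = r_b·(sin φ − φ·cos φ) = 132.106667·(0.23247790 − 0.23462461·0.97260168) = 0.565629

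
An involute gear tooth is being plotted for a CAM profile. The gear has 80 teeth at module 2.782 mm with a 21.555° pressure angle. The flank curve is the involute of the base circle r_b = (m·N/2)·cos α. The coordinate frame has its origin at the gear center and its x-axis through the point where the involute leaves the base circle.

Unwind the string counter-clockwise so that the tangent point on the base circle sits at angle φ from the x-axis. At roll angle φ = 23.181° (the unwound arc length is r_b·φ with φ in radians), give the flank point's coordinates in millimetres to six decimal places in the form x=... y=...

x=111.624875 y=2.247565

pitch radius r_p = m·N/2 = 2.782·80/2 = 111.280000
base radius r_b = r_p·cos α = 111.280000·cos 21.555° = 103.497669
roll angle φ = 23.181° = 0.40458477 rad
x = r_b·(cos φ + φ·sin φ) = 103.497669·(0.91926592 + 0.40458477·0.39363709) = 111.624875
y = r_b·(sin φ − φ·cos φ) = 103.497669·(0.39363709 − 0.40458477·0.91926592) = 2.247565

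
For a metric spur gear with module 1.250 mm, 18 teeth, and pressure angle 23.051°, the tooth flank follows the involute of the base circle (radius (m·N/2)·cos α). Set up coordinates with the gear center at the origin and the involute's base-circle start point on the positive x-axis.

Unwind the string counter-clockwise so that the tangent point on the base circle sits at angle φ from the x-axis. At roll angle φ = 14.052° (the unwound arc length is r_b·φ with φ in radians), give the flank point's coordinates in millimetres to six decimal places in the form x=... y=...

pitch radius r_p = m·N/2 = 1.250·18/2 = 11.250000
base radius r_b = r_p·cos α = 11.250000·cos 23.051° = 10.351763
roll angle φ = 14.052° = 0.24525367 rad
x = r_b·(cos φ + φ·sin φ) = 10.351763·(0.97007577 + 0.24525367·0.24280241) = 10.658423
y = r_b·(sin φ − φ·cos φ) = 10.351763·(0.24280241 − 0.24525367·0.97007577) = 0.050597

x=10.658423 y=0.050597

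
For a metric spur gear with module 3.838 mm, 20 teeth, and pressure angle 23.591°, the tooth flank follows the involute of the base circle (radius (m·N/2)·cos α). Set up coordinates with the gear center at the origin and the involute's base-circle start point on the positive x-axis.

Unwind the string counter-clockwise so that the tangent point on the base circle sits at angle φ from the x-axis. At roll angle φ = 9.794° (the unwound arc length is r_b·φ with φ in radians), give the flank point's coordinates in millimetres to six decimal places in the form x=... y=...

pitch radius r_p = m·N/2 = 3.838·20/2 = 38.380000
base radius r_b = r_p·cos α = 38.380000·cos 23.591° = 35.172415
roll angle φ = 9.794° = 0.17093755 rad
x = r_b·(cos φ + φ·sin φ) = 35.172415·(0.98542572 + 0.17093755·0.17010631) = 35.682530
y = r_b·(sin φ − φ·cos φ) = 35.172415·(0.17010631 − 0.17093755·0.98542572) = 0.058388

x=35.682530 y=0.058388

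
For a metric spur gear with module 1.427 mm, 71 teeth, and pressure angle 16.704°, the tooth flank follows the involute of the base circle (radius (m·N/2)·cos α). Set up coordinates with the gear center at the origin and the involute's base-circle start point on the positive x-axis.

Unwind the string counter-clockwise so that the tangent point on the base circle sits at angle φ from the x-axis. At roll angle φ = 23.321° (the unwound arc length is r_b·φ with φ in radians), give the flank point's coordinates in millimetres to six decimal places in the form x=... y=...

x=52.375162 y=1.072676

pitch radius r_p = m·N/2 = 1.427·71/2 = 50.658500
base radius r_b = r_p·cos α = 50.658500·cos 16.704° = 48.520834
roll angle φ = 23.321° = 0.40702823 rad
x = r_b·(cos φ + φ·sin φ) = 48.520834·(0.91830134 + 0.40702823·0.39588210) = 52.375162
y = r_b·(sin φ − φ·cos φ) = 48.520834·(0.39588210 − 0.40702823·0.91830134) = 1.072676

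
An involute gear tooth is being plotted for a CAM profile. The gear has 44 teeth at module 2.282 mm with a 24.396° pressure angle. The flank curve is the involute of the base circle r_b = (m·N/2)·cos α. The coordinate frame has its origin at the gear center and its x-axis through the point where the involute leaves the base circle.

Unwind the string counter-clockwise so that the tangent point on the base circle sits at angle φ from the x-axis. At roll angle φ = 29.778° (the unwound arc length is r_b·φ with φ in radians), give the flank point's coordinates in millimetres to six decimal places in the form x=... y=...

x=51.485618 y=2.082287

pitch radius r_p = m·N/2 = 2.282·44/2 = 50.204000
base radius r_b = r_p·cos α = 50.204000·cos 24.396° = 45.721410
roll angle φ = 29.778° = 0.51972414 rad
x = r_b·(cos φ + φ·sin φ) = 45.721410·(0.86795621 + 0.51972414·0.49664073) = 51.485618
y = r_b·(sin φ − φ·cos φ) = 45.721410·(0.49664073 − 0.51972414·0.86795621) = 2.082287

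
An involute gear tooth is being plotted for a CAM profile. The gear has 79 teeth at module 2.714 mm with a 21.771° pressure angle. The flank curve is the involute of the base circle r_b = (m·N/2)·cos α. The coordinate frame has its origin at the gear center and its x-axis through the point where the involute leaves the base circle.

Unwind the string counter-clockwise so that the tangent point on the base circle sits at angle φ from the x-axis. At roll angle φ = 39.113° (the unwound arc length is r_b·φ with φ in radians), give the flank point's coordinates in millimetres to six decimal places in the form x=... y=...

pitch radius r_p = m·N/2 = 2.714·79/2 = 107.203000
base radius r_b = r_p·cos α = 107.203000·cos 21.771° = 99.556604
roll angle φ = 39.113° = 0.68265063 rad
x = r_b·(cos φ + φ·sin φ) = 99.556604·(0.77590329 + 0.68265063·0.63085187) = 120.120490
y = r_b·(sin φ − φ·cos φ) = 99.556604·(0.63085187 − 0.68265063·0.77590329) = 10.073237

x=120.120490 y=10.073237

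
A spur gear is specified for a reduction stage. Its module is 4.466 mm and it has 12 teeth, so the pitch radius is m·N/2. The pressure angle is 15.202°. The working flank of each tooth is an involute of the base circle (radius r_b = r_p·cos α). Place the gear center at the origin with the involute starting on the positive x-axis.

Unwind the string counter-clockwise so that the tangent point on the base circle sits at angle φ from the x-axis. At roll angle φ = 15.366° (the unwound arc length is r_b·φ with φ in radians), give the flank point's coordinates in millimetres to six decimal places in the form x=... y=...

pitch radius r_p = m·N/2 = 4.466·12/2 = 26.796000
base radius r_b = r_p·cos α = 26.796000·cos 15.202° = 25.858337
roll angle φ = 15.366° = 0.26818729 rad
x = r_b·(cos φ + φ·sin φ) = 25.858337·(0.96425282 + 0.26818729·0.26498397) = 26.771605
y = r_b·(sin φ − φ·cos φ) = 25.858337·(0.26498397 − 0.26818729·0.96425282) = 0.165070

x=26.771605 y=0.165070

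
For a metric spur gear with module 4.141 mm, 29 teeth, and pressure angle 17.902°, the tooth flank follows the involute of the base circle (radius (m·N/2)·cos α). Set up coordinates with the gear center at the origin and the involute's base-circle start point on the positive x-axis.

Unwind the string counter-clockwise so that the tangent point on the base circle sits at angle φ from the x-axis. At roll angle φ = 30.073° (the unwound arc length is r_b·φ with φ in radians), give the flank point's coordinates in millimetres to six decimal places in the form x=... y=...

x=64.473976 y=2.678856

pitch radius r_p = m·N/2 = 4.141·29/2 = 60.044500
base radius r_b = r_p·cos α = 60.044500·cos 17.902° = 57.137366
roll angle φ = 30.073° = 0.52487287 rad
x = r_b·(cos φ + φ·sin φ) = 57.137366·(0.86538766 + 0.52487287·0.50110299) = 64.473976
y = r_b·(sin φ − φ·cos φ) = 57.137366·(0.50110299 − 0.52487287·0.86538766) = 2.678856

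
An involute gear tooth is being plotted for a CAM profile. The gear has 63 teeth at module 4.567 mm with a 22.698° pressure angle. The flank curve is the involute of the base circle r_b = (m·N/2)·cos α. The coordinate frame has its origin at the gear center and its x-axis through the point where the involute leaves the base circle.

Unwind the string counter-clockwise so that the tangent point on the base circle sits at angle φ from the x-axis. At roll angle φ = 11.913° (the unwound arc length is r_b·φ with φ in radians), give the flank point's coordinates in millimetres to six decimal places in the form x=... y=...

x=135.556591 y=0.395939

pitch radius r_p = m·N/2 = 4.567·63/2 = 143.860500
base radius r_b = r_p·cos α = 143.860500·cos 22.698° = 132.718729
roll angle φ = 11.913° = 0.20792107 rad
x = r_b·(cos φ + φ·sin φ) = 132.718729·(0.97846217 + 0.20792107·0.20642620) = 135.556591
y = r_b·(sin φ − φ·cos φ) = 132.718729·(0.20642620 − 0.20792107·0.97846217) = 0.395939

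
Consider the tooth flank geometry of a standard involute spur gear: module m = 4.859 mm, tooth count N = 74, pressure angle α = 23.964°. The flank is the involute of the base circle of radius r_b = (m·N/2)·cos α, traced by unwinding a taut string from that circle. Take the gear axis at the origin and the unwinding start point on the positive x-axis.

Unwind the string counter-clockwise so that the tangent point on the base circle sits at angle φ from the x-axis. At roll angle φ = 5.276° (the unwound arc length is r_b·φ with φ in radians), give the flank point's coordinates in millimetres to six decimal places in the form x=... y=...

x=164.980902 y=0.042723

pitch radius r_p = m·N/2 = 4.859·74/2 = 179.783000
base radius r_b = r_p·cos α = 179.783000·cos 23.964° = 164.285856
roll angle φ = 5.276° = 0.09208357 rad
x = r_b·(cos φ + φ·sin φ) = 164.285856·(0.99576330 + 0.09208357·0.09195349) = 164.980902
y = r_b·(sin φ − φ·cos φ) = 164.285856·(0.09195349 − 0.09208357·0.99576330) = 0.042723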